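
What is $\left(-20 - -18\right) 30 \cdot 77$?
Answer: $-4620$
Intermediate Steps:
$\left(-20 - -18\right) 30 \cdot 77 = \left(-20 + 18\right) 30 \cdot 77 = \left(-2\right) 30 \cdot 77 = \left(-60\right) 77 = -4620$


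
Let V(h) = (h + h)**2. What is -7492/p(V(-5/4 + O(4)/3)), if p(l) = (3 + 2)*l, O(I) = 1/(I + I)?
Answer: -1078848/4205 ≈ -256.56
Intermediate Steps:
O(I) = 1/(2*I)
V(h) = 4*h**2 (V(h) = (2*h)**2 = 4*h**2)
p(l) = 5*l
-7492/p(V(-5/4 + O(4)/3)) = -7492*1/(20*(-5/4 + ((1/2)/4)/3)**2) = -7492*1/(20*(-5*1/4 + ((1/2)*(1/4))*(1/3))**2) = -7492*1/(20*(-5/4 + (1/8)*(1/3))**2) = -7492*1/(20*(-5/4 + 1/24)**2) = -7492/(5*(4*(-29/24)**2)) = -7492/(5*(4*(841/576))) = -7492/(5*(841/144)) = -7492/4205/144 = -7492*144/4205 = -1078848/4205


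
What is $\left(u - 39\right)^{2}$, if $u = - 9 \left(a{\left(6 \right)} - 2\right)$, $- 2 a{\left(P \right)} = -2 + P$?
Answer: $9$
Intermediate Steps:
$a{\left(P \right)} = 1 - \frac{P}{2}$ ($a{\left(P \right)} = - \frac{-2 + P}{2} = 1 - \frac{P}{2}$)
$u = 36$ ($u = - 9 \left(\left(1 - 3\right) - 2\right) = - 9 \left(-2 - 2\right) = \left(-9\right) \left(-4\right) = 36$)
$\left(u - 39\right)^{2} = \left(36 - 39\right)^{2} = \left(-3\right)^{2} = 9$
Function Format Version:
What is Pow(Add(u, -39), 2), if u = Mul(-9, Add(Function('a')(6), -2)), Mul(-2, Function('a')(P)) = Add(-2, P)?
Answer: 9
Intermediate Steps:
Function('a')(P) = Add(1, Mul(Rational(-1, 2), P)) (Function('a')(P) = Mul(Rational(-1, 2), Add(-2, P)) = Add(1, Mul(Rational(-1, 2), P)))
u = 36 (u = Mul(-9, Add(Add(1, Mul(Rational(-1, 2), 6)), -2)) = Mul(-9, Add(Add(1, -3), -2)) = Mul(-9, Add(-2, -2)) = Mul(-9, -4) = 36)
Pow(Add(u, -39), 2) = Pow(Add(36, -39), 2) = Pow(-3, 2) = 9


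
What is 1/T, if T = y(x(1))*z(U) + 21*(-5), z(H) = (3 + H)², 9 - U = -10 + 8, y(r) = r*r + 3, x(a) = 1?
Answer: 1/679 ≈ 0.0014728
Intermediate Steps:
y(r) = 3 + r² (y(r) = r² + 3 = 3 + r²)
U = 11 (U = 9 - (-10 + 8) = 9 - 1*(-2) = 9 + 2 = 11)
T = 679 (T = (3 + 1²)*(3 + 11)² + 21*(-5) = (3 + 1)*14² - 105 = 4*196 - 105 = 784 - 105 = 679)
1/T = 1/679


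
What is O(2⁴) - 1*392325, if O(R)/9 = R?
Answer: -392181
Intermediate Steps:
O(R) = 9*R
O(2⁴) - 1*392325 = 9*2⁴ - 1*392325 = 9*16 - 392325 = 144 - 392325 = -392181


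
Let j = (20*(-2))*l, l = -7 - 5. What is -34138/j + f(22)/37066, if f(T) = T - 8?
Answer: -316338097/4447920 ≈ -71.120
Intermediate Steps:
l = -12
f(T) = -8 + T
j = 480 (j = (20*(-2))*(-12) = -40*(-12) = 480)
-34138/j + f(22)/37066 = -34138/480 + (-8 + 22)/37066 = -34138*1/480 + 14*(1/37066) = -17069/240 + 7/18533 = -316338097/4447920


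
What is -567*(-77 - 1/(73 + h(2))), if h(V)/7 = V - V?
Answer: 3187674/73 ≈ 43667.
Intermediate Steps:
h(V) = 0 (h(V) = 7*(V - V) = 7*0 = 0)
-567*(-77 - 1/(73 + h(2))) = -567*(-77 - 1/(73 + 0)) = -567*(-77 - 1/73) = -567*(-5622/73) = 3187674/73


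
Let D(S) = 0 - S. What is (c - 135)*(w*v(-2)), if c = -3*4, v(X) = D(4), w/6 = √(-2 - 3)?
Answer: 3528*I*√5 ≈ 7888.8*I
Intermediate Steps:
D(S) = -S
w = 6*I*√5 (w = 6*√(-2 - 3) = 6*√(-5) = 6*(I*√5) = 6*I*√5 ≈ 13.416*I)
v(X) = -4 (v(X) = -1*4 = -4)
c = -12
(c - 135)*(w*v(-2)) = (-12 - 135)*((6*I*√5)*(-4)) = -(-3528)*I*√5 = 3528*I*√5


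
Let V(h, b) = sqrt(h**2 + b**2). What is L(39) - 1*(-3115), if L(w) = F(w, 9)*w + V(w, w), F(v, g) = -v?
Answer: 1594 + 39*sqrt(2) ≈ 1649.2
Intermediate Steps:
V(h, b) = sqrt(b**2 + h**2)
L(w) = -w**2 + sqrt(2)*sqrt(w**2) (L(w) = (-w)*w + sqrt(w**2 + w**2) = -w**2 + sqrt(2*w**2) = -w**2 + sqrt(2)*sqrt(w**2))
L(39) - 1*(-3115) = (-1*39**2 + sqrt(2)*sqrt(39**2)) - 1*(-3115) = (-1*1521 + sqrt(2)*sqrt(1521)) + 3115 = (-1521 + sqrt(2)*39) + 3115 = (-1521 + 39*sqrt(2)) + 3115 = 1594 + 39*sqrt(2)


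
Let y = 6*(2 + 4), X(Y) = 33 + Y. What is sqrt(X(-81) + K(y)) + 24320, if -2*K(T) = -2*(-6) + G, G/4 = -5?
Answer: 24320 + 2*I*sqrt(11) ≈ 24320.0 + 6.6332*I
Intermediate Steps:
G = -20 (G = 4*(-5) = -20)
y = 36 (y = 6*6 = 36)
K(T) = 4 (K(T) = -(-2*(-6) - 20)/2 = -(12 - 20)/2 = -1/2*(-8) = 4)
sqrt(X(-81) + K(y)) + 24320 = sqrt((33 - 81) + 4) + 24320 = sqrt(-48 + 4) + 24320 = sqrt(-44) + 24320 = 2*I*sqrt(11) + 24320 = 24320 + 2*I*sqrt(11)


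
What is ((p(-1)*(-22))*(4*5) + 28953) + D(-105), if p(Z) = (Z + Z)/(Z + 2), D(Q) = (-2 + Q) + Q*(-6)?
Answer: 30356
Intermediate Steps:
D(Q) = -2 - 5*Q (D(Q) = (-2 + Q) - 6*Q = -2 - 5*Q)
p(Z) = 2*Z/(2 + Z) (p(Z) = (2*Z)/(2 + Z) = 2*Z/(2 + Z))
((p(-1)*(-22))*(4*5) + 28953) + D(-105) = (((2*(-1)/(2 - 1))*(-22))*(4*5) + 28953) + (-2 - 5*(-105)) = (((2*(-1)/1)*(-22))*20 + 28953) + (-2 + 525) = (((2*(-1)*1)*(-22))*20 + 28953) + 523 = (-2*(-22)*20 + 28953) + 523 = (44*20 + 28953) + 523 = (880 + 28953) + 523 = 29833 + 523 = 30356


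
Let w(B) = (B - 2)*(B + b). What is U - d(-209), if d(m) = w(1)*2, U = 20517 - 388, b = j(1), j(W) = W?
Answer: 20133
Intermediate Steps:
b = 1
w(B) = (1 + B)*(-2 + B) (w(B) = (B - 2)*(B + 1) = (-2 + B)*(1 + B) = (1 + B)*(-2 + B))
U = 20129
d(m) = -4 (d(m) = (-2 + 1**2 - 1*1)*2 = (-2 + 1 - 1)*2 = -2*2 = -4)
U - d(-209) = 20129 - 1*(-4) = 20129 + 4 = 20133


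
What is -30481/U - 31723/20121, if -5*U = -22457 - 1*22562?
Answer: -4494678742/905827299 ≈ -4.9620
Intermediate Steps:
U = 45019/5 (U = -(-22457 - 1*22562)/5 = -(-22457 - 22562)/5 = -⅕*(-45019) = 45019/5 ≈ 9003.8)
-30481/U - 31723/20121 = -30481/45019/5 - 31723/20121 = -30481*5/45019 - 31723*1/20121 = -152405/45019 - 31723/20121 = -4494678742/905827299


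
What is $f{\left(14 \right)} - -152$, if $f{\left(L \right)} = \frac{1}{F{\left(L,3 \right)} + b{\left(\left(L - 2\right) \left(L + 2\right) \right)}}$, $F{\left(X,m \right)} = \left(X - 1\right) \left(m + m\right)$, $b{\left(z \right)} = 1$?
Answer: $\frac{12009}{79} \approx 152.01$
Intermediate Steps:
$F{\left(X,m \right)} = 2 m \left(-1 + X\right)$ ($F{\left(X,m \right)} = \left(X + \left(-1 + 0\right)\right) 2 m = \left(X - 1\right) 2 m = \left(-1 + X\right) 2 m = 2 m \left(-1 + X\right)$)
$f{\left(L \right)} = \frac{1}{-5 + 6 L}$ ($f{\left(L \right)} = \frac{1}{2 \cdot 3 \left(-1 + L\right) + 1} = \frac{1}{\left(-6 + 6 L\right) + 1} = \frac{1}{-5 + 6 L}$)
$f{\left(14 \right)} - -152 = \frac{1}{-5 + 6 \cdot 14} - -152 = \frac{1}{-5 + 84} + 152 = \frac{1}{79} + 152 = \frac{12009}{79}$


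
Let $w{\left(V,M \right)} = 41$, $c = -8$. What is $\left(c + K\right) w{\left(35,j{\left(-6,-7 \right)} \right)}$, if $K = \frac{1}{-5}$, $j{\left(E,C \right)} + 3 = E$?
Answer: $- \frac{1681}{5} \approx -336.2$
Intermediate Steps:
$j{\left(E,C \right)} = -3 + E$
$K = - \frac{1}{5} \approx -0.2$
$\left(c + K\right) w{\left(35,j{\left(-6,-7 \right)} \right)} = \left(-8 - \frac{1}{5}\right) 41 = \left(- \frac{41}{5}\right) 41 = - \frac{1681}{5}$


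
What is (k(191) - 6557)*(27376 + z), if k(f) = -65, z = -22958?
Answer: -29255996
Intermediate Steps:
(k(191) - 6557)*(27376 + z) = (-65 - 6557)*(27376 - 22958) = -6622*4418 = -29255996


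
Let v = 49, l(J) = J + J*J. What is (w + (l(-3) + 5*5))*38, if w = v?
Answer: 3040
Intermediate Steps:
l(J) = J + J²
w = 49
(w + (l(-3) + 5*5))*38 = (49 + (-3*(1 - 3) + 5*5))*38 = (49 + (-3*(-2) + 25))*38 = (49 + (6 + 25))*38 = (49 + 31)*38 = 80*38 = 3040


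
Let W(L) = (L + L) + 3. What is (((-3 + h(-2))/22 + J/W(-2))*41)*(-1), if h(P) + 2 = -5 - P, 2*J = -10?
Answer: -2091/11 ≈ -190.09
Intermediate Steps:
J = -5 (J = (½)*(-10) = -5)
h(P) = -7 - P (h(P) = -2 + (-5 - P) = -7 - P)
W(L) = 3 + 2*L (W(L) = 2*L + 3 = 3 + 2*L)
(((-3 + h(-2))/22 + J/W(-2))*41)*(-1) = (((-3 + (-7 - 1*(-2)))/22 - 5/(3 + 2*(-2)))*41)*(-1) = (((-3 + (-7 + 2))*(1/22) - 5/(3 - 4))*41)*(-1) = (((-3 - 5)*(1/22) - 5/(-1))*41)*(-1) = ((-8*1/22 - 5*(-1))*41)*(-1) = ((-4/11 + 5)*41)*(-1) = ((51/11)*41)*(-1) = (2091/11)*(-1) = -2091/11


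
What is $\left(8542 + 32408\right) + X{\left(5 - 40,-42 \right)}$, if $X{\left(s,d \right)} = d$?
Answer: $40908$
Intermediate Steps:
$\left(8542 + 32408\right) + X{\left(5 - 40,-42 \right)} = \left(8542 + 32408\right) - 42 = 40950 - 42 = 40908$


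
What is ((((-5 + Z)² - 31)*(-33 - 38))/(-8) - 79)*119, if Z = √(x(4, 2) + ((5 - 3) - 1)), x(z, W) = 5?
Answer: -9401 - 42245*√6/4 ≈ -35271.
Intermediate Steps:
Z = √6 (Z = √(5 + ((5 - 3) - 1)) = √(5 + (2 - 1)) = √(5 + 1) = √6 ≈ 2.4495)
((((-5 + Z)² - 31)*(-33 - 38))/(-8) - 79)*119 = ((((-5 + √6)² - 31)*(-33 - 38))/(-8) - 79)*119 = (((-31 + (-5 + √6)²)*(-71))*(-⅛) - 79)*119 = ((2201 - 71*(-5 + √6)²)*(-⅛) - 79)*119 = ((-2201/8 + 71*(-5 + √6)²/8) - 79)*119 = (-2833/8 + 71*(-5 + √6)²/8)*119 = -337127/8 + 8449*(-5 + √6)²/8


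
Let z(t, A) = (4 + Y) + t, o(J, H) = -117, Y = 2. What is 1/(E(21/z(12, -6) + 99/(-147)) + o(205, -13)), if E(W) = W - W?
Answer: -1/117 ≈ -0.0085470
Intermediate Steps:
z(t, A) = 6 + t (z(t, A) = (4 + 2) + t = 6 + t)
E(W) = 0
1/(E(21/z(12, -6) + 99/(-147)) + o(205, -13)) = 1/(0 - 117) = 1/(-117) = -1/117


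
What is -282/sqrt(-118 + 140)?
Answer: -141*sqrt(22)/11 ≈ -60.123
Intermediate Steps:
-282/sqrt(-118 + 140) = -282*sqrt(22)/22 = -141*sqrt(22)/11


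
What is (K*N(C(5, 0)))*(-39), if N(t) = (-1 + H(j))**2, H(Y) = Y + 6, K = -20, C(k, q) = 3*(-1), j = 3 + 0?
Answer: 49920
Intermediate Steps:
j = 3
C(k, q) = -3
H(Y) = 6 + Y
N(t) = 64 (N(t) = (-1 + (6 + 3))**2 = (-1 + 9)**2 = 8**2 = 64)
(K*N(C(5, 0)))*(-39) = -20*64*(-39) = -1280*(-39) = 49920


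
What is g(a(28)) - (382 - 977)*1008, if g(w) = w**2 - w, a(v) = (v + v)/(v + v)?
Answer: 599760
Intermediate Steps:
a(v) = 1 (a(v) = (2*v)/((2*v)) = (2*v)*(1/(2*v)) = 1)
g(a(28)) - (382 - 977)*1008 = 1*(-1 + 1) - (382 - 977)*1008 = 1*0 - (-595)*1008 = 0 - 1*(-599760) = 0 + 599760 = 599760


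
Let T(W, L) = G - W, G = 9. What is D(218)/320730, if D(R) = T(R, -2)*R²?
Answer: -4966258/160365 ≈ -30.968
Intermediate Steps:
T(W, L) = 9 - W
D(R) = R²*(9 - R) (D(R) = (9 - R)*R² = R²*(9 - R))
D(218)/320730 = (218²*(9 - 1*218))/320730 = (47524*(9 - 218))*(1/320730) = (47524*(-209))*(1/320730) = -9932516*1/320730 = -4966258/160365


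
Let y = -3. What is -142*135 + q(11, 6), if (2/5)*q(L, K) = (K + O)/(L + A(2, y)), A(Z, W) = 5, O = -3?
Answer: -613425/32 ≈ -19170.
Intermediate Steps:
q(L, K) = 5*(-3 + K)/(2*(5 + L)) (q(L, K) = 5*((K - 3)/(L + 5))/2 = 5*((-3 + K)/(5 + L))/2 = 5*(-3 + K)/(2*(5 + L)))
-142*135 + q(11, 6) = -142*135 + 5*(-3 + 6)/(2*(5 + 11)) = -19170 + (5/2)*3/16 = -19170 + (5/2)*(1/16)*3 = -19170 + 15/32 = -613425/32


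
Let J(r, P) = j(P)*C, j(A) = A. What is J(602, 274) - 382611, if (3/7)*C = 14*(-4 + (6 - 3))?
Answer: -1174685/3 ≈ -3.9156e+5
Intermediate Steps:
C = -98/3 (C = 7*(14*(-4 + (6 - 3)))/3 = 7*(14*(-4 + 3))/3 = 7*(14*(-1))/3 = (7/3)*(-14) = -98/3 ≈ -32.667)
J(r, P) = -98*P/3 (J(r, P) = P*(-98/3) = -98*P/3)
J(602, 274) - 382611 = -98/3*274 - 382611 = -26852/3 - 382611 = -1174685/3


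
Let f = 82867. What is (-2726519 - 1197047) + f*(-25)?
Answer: -5995241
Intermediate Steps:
(-2726519 - 1197047) + f*(-25) = (-2726519 - 1197047) + 82867*(-25) = -3923566 - 2071675 = -5995241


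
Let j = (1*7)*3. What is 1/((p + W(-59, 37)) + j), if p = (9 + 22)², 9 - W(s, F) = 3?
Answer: 1/988 ≈ 0.0010121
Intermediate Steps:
W(s, F) = 6 (W(s, F) = 9 - 1*3 = 9 - 3 = 6)
j = 21 (j = 7*3 = 21)
p = 961 (p = 31² = 961)
1/((p + W(-59, 37)) + j) = 1/((961 + 6) + 21) = 1/(967 + 21) = 1/988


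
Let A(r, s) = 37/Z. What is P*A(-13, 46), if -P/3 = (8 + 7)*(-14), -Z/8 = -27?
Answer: 1295/12 ≈ 107.92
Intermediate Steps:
Z = 216 (Z = -8*(-27) = 216)
A(r, s) = 37/216
P = 630 (P = -3*(8 + 7)*(-14) = -45*(-14) = -3*(-210) = 630)
P*A(-13, 46) = 630*(37/216) = 1295/12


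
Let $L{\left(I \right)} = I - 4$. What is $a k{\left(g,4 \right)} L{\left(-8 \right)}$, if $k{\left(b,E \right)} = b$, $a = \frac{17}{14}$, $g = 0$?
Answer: $0$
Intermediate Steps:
$a = \frac{17}{14}$ ($a = 17 \cdot \frac{1}{14} = \frac{17}{14} \approx 1.2143$)
$L{\left(I \right)} = -4 + I$ ($L{\left(I \right)} = I - 4 = -4 + I$)
$a k{\left(g,4 \right)} L{\left(-8 \right)} = \frac{17}{14} \cdot 0 \left(-4 - 8\right) = 0 \left(-12\right) = 0$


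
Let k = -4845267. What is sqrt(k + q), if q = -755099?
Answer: I*sqrt(5600366) ≈ 2366.5*I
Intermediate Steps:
sqrt(k + q) = sqrt(-4845267 - 755099) = sqrt(-5600366) = I*sqrt(5600366)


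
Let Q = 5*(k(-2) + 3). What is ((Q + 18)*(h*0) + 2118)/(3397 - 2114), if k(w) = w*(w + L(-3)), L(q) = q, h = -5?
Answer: 2118/1283 ≈ 1.6508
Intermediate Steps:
k(w) = w*(-3 + w) (k(w) = w*(w - 3) = w*(-3 + w))
Q = 65 (Q = 5*(-2*(-3 - 2) + 3) = 5*(-2*(-5) + 3) = 5*(10 + 3) = 5*13 = 65)
((Q + 18)*(h*0) + 2118)/(3397 - 2114) = ((65 + 18)*(-5*0) + 2118)/(3397 - 2114) = (83*0 + 2118)/1283 = (0 + 2118)*(1/1283) = 2118*(1/1283) = 2118/1283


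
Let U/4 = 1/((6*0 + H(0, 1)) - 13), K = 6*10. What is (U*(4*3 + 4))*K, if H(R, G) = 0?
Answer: -3840/13 ≈ -295.38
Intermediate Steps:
K = 60
U = -4/13 (U = 4/((6*0 + 0) - 13) = 4/((0 + 0) - 13) = 4/(0 - 13) = 4/(-13) = 4*(-1/13) = -4/13 ≈ -0.30769)
(U*(4*3 + 4))*K = -4*(4*3 + 4)/13*60 = -4*(12 + 4)/13*60 = -4/13*16*60 = -64/13*60 = -3840/13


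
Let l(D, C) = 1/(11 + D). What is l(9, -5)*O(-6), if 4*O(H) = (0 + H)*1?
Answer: -3/40 ≈ -0.075000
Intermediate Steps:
O(H) = H/4 (O(H) = ((0 + H)*1)/4 = (H*1)/4 = H/4)
l(9, -5)*O(-6) = ((1/4)*(-6))/(11 + 9) = -3/2/20 = (1/20)*(-3/2) = -3/40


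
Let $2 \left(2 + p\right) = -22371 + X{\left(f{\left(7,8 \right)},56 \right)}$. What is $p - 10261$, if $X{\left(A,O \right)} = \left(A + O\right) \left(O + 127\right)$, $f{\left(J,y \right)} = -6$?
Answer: $- \frac{33747}{2} \approx -16874.0$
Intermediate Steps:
$X{\left(A,O \right)} = \left(127 + O\right) \left(A + O\right)$ ($X{\left(A,O \right)} = \left(A + O\right) \left(127 + O\right) = \left(127 + O\right) \left(A + O\right)$)
$p = - \frac{13225}{2}$ ($p = -2 + \frac{-22371 + \left(56^{2} + 127 \left(-6\right) + 127 \cdot 56 - 336\right)}{2} = -2 + \frac{-22371 + \left(3136 - 762 + 7112 - 336\right)}{2} = -2 + \frac{-22371 + 9150}{2} = -2 + \frac{1}{2} \left(-13221\right) = -2 - \frac{13221}{2} = - \frac{13225}{2} \approx -6612.5$)
$p - 10261 = - \frac{13225}{2} - 10261 = - \frac{33747}{2}$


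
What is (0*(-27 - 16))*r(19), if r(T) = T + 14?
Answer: 0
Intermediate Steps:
r(T) = 14 + T
(0*(-27 - 16))*r(19) = (0*(-27 - 16))*(14 + 19) = (0*(-43))*33 = 0*33 = 0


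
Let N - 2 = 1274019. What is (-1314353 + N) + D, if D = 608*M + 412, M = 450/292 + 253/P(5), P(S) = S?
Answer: -2999648/365 ≈ -8218.2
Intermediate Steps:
N = 1274021 (N = 2 + 1274019 = 1274021)
M = 38063/730 (M = 450/292 + 253/5 = 450*(1/292) + 253*(1/5) = 225/146 + 253/5 = 38063/730 ≈ 52.141)
D = 11721532/365 (D = 608*(38063/730) + 412 = 11571152/365 + 412 = 11721532/365 ≈ 32114.)
(-1314353 + N) + D = (-1314353 + 1274021) + 11721532/365 = -40332 + 11721532/365 = -2999648/365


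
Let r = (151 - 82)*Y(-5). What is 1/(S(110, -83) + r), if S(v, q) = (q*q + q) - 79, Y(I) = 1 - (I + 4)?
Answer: 1/6865 ≈ 0.00014567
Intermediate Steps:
Y(I) = -3 - I (Y(I) = 1 - (4 + I) = 1 + (-4 - I) = -3 - I)
S(v, q) = -79 + q + q² (S(v, q) = (q² + q) - 79 = (q + q²) - 79 = -79 + q + q²)
r = 138 (r = (151 - 82)*(-3 - 1*(-5)) = 69*(-3 + 5) = 69*2 = 138)
1/(S(110, -83) + r) = 1/((-79 - 83 + (-83)²) + 138) = 1/((-79 - 83 + 6889) + 138) = 1/(6727 + 138) = 1/6865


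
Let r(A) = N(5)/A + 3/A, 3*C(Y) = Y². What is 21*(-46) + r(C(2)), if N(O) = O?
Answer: -960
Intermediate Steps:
C(Y) = Y²/3
r(A) = 8/A (r(A) = 5/A + 3/A = 8/A)
21*(-46) + r(C(2)) = 21*(-46) + 8/(((⅓)*2²)) = -966 + 8/(((⅓)*4)) = -966 + 8/(4/3) = -966 + 8*(¾) = -966 + 6 = -960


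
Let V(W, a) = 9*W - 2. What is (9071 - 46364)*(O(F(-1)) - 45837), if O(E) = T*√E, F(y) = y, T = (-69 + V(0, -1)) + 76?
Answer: 1709399241 - 186465*I ≈ 1.7094e+9 - 1.8647e+5*I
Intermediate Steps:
V(W, a) = -2 + 9*W
T = 5 (T = (-69 + (-2 + 9*0)) + 76 = (-69 + (-2 + 0)) + 76 = (-69 - 2) + 76 = -71 + 76 = 5)
O(E) = 5*√E
(9071 - 46364)*(O(F(-1)) - 45837) = (9071 - 46364)*(5*√(-1) - 45837) = -37293*(5*I - 45837) = -37293*(-45837 + 5*I) = 1709399241 - 186465*I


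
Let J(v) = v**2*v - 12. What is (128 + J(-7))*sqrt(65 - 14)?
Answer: -227*sqrt(51) ≈ -1621.1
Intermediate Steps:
J(v) = -12 + v**3 (J(v) = v**3 - 12 = -12 + v**3)
(128 + J(-7))*sqrt(65 - 14) = (128 + (-12 + (-7)**3))*sqrt(65 - 14) = (128 + (-12 - 343))*sqrt(51) = (128 - 355)*sqrt(51) = -227*sqrt(51)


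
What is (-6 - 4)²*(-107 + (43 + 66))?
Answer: 200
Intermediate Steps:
(-6 - 4)²*(-107 + (43 + 66)) = (-10)²*(-107 + 109) = 100*2 = 200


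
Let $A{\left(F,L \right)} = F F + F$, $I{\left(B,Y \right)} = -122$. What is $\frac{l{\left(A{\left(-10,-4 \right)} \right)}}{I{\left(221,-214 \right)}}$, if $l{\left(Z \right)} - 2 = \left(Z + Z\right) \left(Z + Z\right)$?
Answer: $- \frac{16201}{61} \approx -265.59$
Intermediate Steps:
$A{\left(F,L \right)} = F + F^{2}$ ($A{\left(F,L \right)} = F^{2} + F = F + F^{2}$)
$l{\left(Z \right)} = 2 + 4 Z^{2}$ ($l{\left(Z \right)} = 2 + \left(Z + Z\right) \left(Z + Z\right) = 2 + 2 Z 2 Z = 2 + 4 Z^{2}$)
$\frac{l{\left(A{\left(-10,-4 \right)} \right)}}{I{\left(221,-214 \right)}} = \frac{2 + 4 \left(- 10 \left(1 - 10\right)\right)^{2}}{-122} = \left(2 + 4 \left(\left(-10\right) \left(-9\right)\right)^{2}\right) \left(- \frac{1}{122}\right) = \left(2 + 4 \cdot 90^{2}\right) \left(- \frac{1}{122}\right) = \left(2 + 4 \cdot 8100\right) \left(- \frac{1}{122}\right) = \left(2 + 32400\right) \left(- \frac{1}{122}\right) = 32402 \left(- \frac{1}{122}\right) = - \frac{16201}{61}$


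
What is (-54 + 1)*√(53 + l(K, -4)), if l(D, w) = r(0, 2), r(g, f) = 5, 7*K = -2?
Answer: -53*√58 ≈ -403.64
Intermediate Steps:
K = -2/7 (K = (⅐)*(-2) = -2/7 ≈ -0.28571)
l(D, w) = 5
(-54 + 1)*√(53 + l(K, -4)) = (-54 + 1)*√(53 + 5) = -53*√58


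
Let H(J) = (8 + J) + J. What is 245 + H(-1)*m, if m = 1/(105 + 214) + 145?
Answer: 355691/319 ≈ 1115.0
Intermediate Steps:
m = 46256/319 (m = 1/319 + 145 = 46256/319 ≈ 145.00)
H(J) = 8 + 2*J
245 + H(-1)*m = 245 + (8 + 2*(-1))*(46256/319) = 245 + (8 - 2)*(46256/319) = 245 + 6*(46256/319) = 245 + 277536/319 = 355691/319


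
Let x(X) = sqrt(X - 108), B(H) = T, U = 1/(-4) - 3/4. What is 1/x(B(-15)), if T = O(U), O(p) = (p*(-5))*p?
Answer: -I*sqrt(113)/113 ≈ -0.094072*I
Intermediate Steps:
U = -1 (U = 1*(-1/4) - 3*1/4 = -1/4 - 3/4 = -1)
O(p) = -5*p**2 (O(p) = (-5*p)*p = -5*p**2)
T = -5 (T = -5*(-1)**2 = -5*1 = -5)
B(H) = -5
x(X) = sqrt(-108 + X)
1/x(B(-15)) = 1/(sqrt(-108 - 5)) = 1/(sqrt(-113)) = 1/(I*sqrt(113)) = -I*sqrt(113)/113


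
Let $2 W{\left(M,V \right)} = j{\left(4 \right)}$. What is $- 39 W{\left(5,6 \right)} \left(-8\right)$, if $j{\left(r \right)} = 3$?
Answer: $468$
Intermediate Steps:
$W{\left(M,V \right)} = \frac{3}{2}$ ($W{\left(M,V \right)} = \frac{1}{2} \cdot 3 = \frac{3}{2}$)
$- 39 W{\left(5,6 \right)} \left(-8\right) = \left(-39\right) \frac{3}{2} \left(-8\right) = \left(- \frac{117}{2}\right) \left(-8\right) = 468$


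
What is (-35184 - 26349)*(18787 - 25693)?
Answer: 424946898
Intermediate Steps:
(-35184 - 26349)*(18787 - 25693) = -61533*(-6906) = 424946898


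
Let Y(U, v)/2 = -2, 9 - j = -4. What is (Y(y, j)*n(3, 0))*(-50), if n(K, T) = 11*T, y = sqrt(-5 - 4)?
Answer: 0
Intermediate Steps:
j = 13 (j = 9 - 1*(-4) = 9 + 4 = 13)
y = 3*I (y = sqrt(-9) = 3*I ≈ 3.0*I)
Y(U, v) = -4 (Y(U, v) = 2*(-2) = -4)
(Y(y, j)*n(3, 0))*(-50) = -44*0*(-50) = -4*0*(-50) = 0*(-50) = 0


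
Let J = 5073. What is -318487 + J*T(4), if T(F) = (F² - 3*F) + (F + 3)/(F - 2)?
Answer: -560879/2 ≈ -2.8044e+5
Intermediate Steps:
T(F) = F² - 3*F + (3 + F)/(-2 + F) (T(F) = (F² - 3*F) + (3 + F)/(-2 + F) = F² - 3*F + (3 + F)/(-2 + F))
-318487 + J*T(4) = -318487 + 5073*((3 + 4³ - 5*4² + 7*4)/(-2 + 4)) = -318487 + 5073*((3 + 64 - 5*16 + 28)/2) = -318487 + 5073*((3 + 64 - 80 + 28)/2) = -318487 + 5073*((½)*15) = -318487 + 5073*(15/2) = -318487 + 76095/2 = -560879/2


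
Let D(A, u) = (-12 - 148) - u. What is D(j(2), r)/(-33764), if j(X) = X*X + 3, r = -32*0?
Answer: 40/8441 ≈ 0.0047388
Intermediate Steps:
r = 0
j(X) = 3 + X**2 (j(X) = X**2 + 3 = 3 + X**2)
D(A, u) = -160 - u
D(j(2), r)/(-33764) = (-160 - 1*0)/(-33764) = (-160 + 0)*(-1/33764) = -160*(-1/33764) = 40/8441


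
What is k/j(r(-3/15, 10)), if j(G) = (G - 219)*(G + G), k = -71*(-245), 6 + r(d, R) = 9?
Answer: -17395/1296 ≈ -13.422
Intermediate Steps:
r(d, R) = 3 (r(d, R) = -6 + 9 = 3)
k = 17395
j(G) = 2*G*(-219 + G) (j(G) = (-219 + G)*(2*G) = 2*G*(-219 + G))
k/j(r(-3/15, 10)) = 17395/((2*3*(-219 + 3))) = 17395/((2*3*(-216))) = 17395/(-1296) = 17395*(-1/1296) = -17395/1296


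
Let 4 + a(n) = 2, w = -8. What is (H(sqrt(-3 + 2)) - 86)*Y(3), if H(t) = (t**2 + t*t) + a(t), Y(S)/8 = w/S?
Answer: 1920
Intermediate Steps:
a(n) = -2 (a(n) = -4 + 2 = -2)
Y(S) = -64/S (Y(S) = 8*(-8/S) = -64/S)
H(t) = -2 + 2*t**2 (H(t) = (t**2 + t*t) - 2 = (t**2 + t**2) - 2 = 2*t**2 - 2 = -2 + 2*t**2)
(H(sqrt(-3 + 2)) - 86)*Y(3) = ((-2 + 2*(sqrt(-3 + 2))**2) - 86)*(-64/3) = ((-2 + 2*(sqrt(-1))**2) - 86)*(-64*1/3) = ((-2 + 2*I**2) - 86)*(-64/3) = ((-2 + 2*(-1)) - 86)*(-64/3) = ((-2 - 2) - 86)*(-64/3) = (-4 - 86)*(-64/3) = -90*(-64/3) = 1920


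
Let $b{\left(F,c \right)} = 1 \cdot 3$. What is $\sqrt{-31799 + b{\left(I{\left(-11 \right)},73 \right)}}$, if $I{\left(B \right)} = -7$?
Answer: $2 i \sqrt{7949} \approx 178.31 i$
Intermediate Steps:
$b{\left(F,c \right)} = 3$
$\sqrt{-31799 + b{\left(I{\left(-11 \right)},73 \right)}} = \sqrt{-31799 + 3} = \sqrt{-31796} = 2 i \sqrt{7949}$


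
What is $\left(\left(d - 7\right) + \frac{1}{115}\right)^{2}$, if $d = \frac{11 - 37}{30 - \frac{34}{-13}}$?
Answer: $\frac{36055553689}{594384400} \approx 60.66$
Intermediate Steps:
$d = - \frac{169}{212}$ ($d = - \frac{26}{30 - - \frac{34}{13}} = - \frac{26}{30 + \frac{34}{13}} = - \frac{26}{\frac{424}{13}} = \left(-26\right) \frac{13}{424} = - \frac{169}{212} \approx -0.79717$)
$\left(\left(d - 7\right) + \frac{1}{115}\right)^{2} = \left(\left(- \frac{169}{212} - 7\right) + \frac{1}{115}\right)^{2} = \left(- \frac{1653}{212} + \frac{1}{115}\right)^{2} = \left(- \frac{189883}{24380}\right)^{2} = \frac{36055553689}{594384400}$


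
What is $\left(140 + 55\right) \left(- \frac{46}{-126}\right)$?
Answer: $\frac{1495}{21} \approx 71.19$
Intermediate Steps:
$\left(140 + 55\right) \left(- \frac{46}{-126}\right) = 195 \left(\left(-46\right) \left(- \frac{1}{126}\right)\right) = 195 \cdot \frac{23}{63} = \frac{1495}{21}$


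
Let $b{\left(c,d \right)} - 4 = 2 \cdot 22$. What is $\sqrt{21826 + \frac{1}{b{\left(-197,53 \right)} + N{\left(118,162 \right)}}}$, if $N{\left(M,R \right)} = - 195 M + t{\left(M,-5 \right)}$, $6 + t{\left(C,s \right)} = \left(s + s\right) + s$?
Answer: $\frac{\sqrt{11528892352731}}{22983} \approx 147.74$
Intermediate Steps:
$t{\left(C,s \right)} = -6 + 3 s$ ($t{\left(C,s \right)} = -6 + \left(\left(s + s\right) + s\right) = -6 + \left(2 s + s\right) = -6 + 3 s$)
$b{\left(c,d \right)} = 48$ ($b{\left(c,d \right)} = 4 + 2 \cdot 22 = 4 + 44 = 48$)
$N{\left(M,R \right)} = -21 - 195 M$ ($N{\left(M,R \right)} = - 195 M + \left(-6 + 3 \left(-5\right)\right) = - 195 M - 21 = -21 - 195 M$)
$\sqrt{21826 + \frac{1}{b{\left(-197,53 \right)} + N{\left(118,162 \right)}}} = \sqrt{21826 + \frac{1}{48 - 23031}} = \sqrt{21826 + \frac{1}{-22983}} = \sqrt{21826 - \frac{1}{22983}} = \sqrt{\frac{501626957}{22983}} = \frac{\sqrt{11528892352731}}{22983}$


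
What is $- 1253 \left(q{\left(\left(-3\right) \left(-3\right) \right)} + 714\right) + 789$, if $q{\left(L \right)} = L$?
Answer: $-905130$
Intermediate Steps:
$- 1253 \left(q{\left(\left(-3\right) \left(-3\right) \right)} + 714\right) + 789 = - 1253 \left(\left(-3\right) \left(-3\right) + 714\right) + 789 = - 1253 \left(9 + 714\right) + 789 = \left(-1253\right) 723 + 789 = -905919 + 789 = -905130$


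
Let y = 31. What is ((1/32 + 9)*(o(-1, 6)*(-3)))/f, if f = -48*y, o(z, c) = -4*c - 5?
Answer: -8381/15872 ≈ -0.52804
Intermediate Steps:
o(z, c) = -5 - 4*c
f = -1488 (f = -48*31 = -1488)
((1/32 + 9)*(o(-1, 6)*(-3)))/f = ((1/32 + 9)*((-5 - 4*6)*(-3)))/(-1488) = ((1/32 + 9)*((-5 - 24)*(-3)))*(-1/1488) = (289*(-29*(-3))/32)*(-1/1488) = ((289/32)*87)*(-1/1488) = (25143/32)*(-1/1488) = -8381/15872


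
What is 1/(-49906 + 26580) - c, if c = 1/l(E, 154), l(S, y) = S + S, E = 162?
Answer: -11825/3778812 ≈ -0.0031293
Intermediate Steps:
l(S, y) = 2*S
c = 1/324 (c = 1/(2*162) = 1/324 ≈ 0.0030864)
1/(-49906 + 26580) - c = 1/(-49906 + 26580) - 1*1/324 = 1/(-23326) - 1/324 = -1/23326 - 1/324 = -11825/3778812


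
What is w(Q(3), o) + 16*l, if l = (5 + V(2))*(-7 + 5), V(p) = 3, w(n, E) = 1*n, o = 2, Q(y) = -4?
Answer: -260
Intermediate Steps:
w(n, E) = n
l = -16 (l = (5 + 3)*(-7 + 5) = 8*(-2) = -16)
w(Q(3), o) + 16*l = -4 + 16*(-16) = -4 - 256 = -260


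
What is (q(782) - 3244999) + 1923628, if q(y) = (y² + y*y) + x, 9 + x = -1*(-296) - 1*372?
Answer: -98408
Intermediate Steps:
x = -85 (x = -9 + (-1*(-296) - 1*372) = -9 + (296 - 372) = -9 - 76 = -85)
q(y) = -85 + 2*y² (q(y) = (y² + y*y) - 85 = (y² + y²) - 85 = 2*y² - 85 = -85 + 2*y²)
(q(782) - 3244999) + 1923628 = ((-85 + 2*782²) - 3244999) + 1923628 = ((-85 + 2*611524) - 3244999) + 1923628 = ((-85 + 1223048) - 3244999) + 1923628 = (1222963 - 3244999) + 1923628 = -2022036 + 1923628 = -98408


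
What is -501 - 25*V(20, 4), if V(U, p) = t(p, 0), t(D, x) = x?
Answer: -501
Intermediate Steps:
V(U, p) = 0
-501 - 25*V(20, 4) = -501 - 25*0 = -501 + 0 = -501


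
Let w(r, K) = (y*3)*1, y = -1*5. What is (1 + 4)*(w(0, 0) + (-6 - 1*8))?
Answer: -145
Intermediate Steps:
y = -5
w(r, K) = -15 (w(r, K) = -5*3*1 = -15*1 = -15)
(1 + 4)*(w(0, 0) + (-6 - 1*8)) = (1 + 4)*(-15 + (-6 - 1*8)) = 5*(-15 + (-6 - 8)) = 5*(-15 - 14) = 5*(-29) = -145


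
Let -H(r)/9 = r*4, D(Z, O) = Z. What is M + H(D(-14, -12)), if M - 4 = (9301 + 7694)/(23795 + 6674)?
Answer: 15495247/30469 ≈ 508.56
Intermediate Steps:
H(r) = -36*r (H(r) = -9*r*4 = -36*r)
M = 138871/30469 (M = 4 + (9301 + 7694)/(23795 + 6674) = 4 + 16995/30469 = 138871/30469 ≈ 4.5578)
M + H(D(-14, -12)) = 138871/30469 - 36*(-14) = 138871/30469 + 504 = 15495247/30469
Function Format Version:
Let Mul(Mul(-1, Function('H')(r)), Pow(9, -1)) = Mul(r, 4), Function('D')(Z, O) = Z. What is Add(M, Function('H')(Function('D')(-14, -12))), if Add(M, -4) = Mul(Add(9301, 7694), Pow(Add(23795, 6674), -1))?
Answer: Rational(15495247, 30469) ≈ 508.56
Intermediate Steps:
Function('H')(r) = Mul(-36, r) (Function('H')(r) = Mul(-9, Mul(r, 4)) = Mul(-9, Mul(4, r)) = Mul(-36, r))
M = Rational(138871, 30469) (M = Add(4, Mul(Add(9301, 7694), Pow(Add(23795, 6674), -1))) = Add(4, Mul(16995, Pow(30469, -1))) = Add(4, Mul(16995, Rational(1, 30469))) = Add(4, Rational(16995, 30469)) = Rational(138871, 30469) ≈ 4.5578)
Add(M, Function('H')(Function('D')(-14, -12))) = Add(Rational(138871, 30469), Mul(-36, -14)) = Add(Rational(138871, 30469), 504) = Rational(15495247, 30469)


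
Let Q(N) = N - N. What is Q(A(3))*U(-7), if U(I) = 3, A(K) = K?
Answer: 0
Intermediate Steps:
Q(N) = 0
Q(A(3))*U(-7) = 0*3 = 0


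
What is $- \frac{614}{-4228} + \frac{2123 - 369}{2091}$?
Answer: $\frac{4349893}{4420374} \approx 0.98406$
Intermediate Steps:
$- \frac{614}{-4228} + \frac{2123 - 369}{2091} = \left(-614\right) \left(- \frac{1}{4228}\right) + 1754 \cdot \frac{1}{2091} = \frac{307}{2114} + \frac{1754}{2091} = \frac{4349893}{4420374}$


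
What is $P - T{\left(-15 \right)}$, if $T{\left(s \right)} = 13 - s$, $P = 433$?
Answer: $405$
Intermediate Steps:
$P - T{\left(-15 \right)} = 433 - \left(13 - -15\right) = 433 - \left(13 + 15\right) = 433 - 28 = 405$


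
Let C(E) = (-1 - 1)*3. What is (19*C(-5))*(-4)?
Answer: 456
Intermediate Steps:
C(E) = -6 (C(E) = -2*3 = -6)
(19*C(-5))*(-4) = (19*(-6))*(-4) = -114*(-4) = 456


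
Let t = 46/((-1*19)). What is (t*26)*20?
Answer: -23920/19 ≈ -1258.9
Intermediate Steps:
t = -46/19 (t = 46/(-19) = 46*(-1/19) = -46/19 ≈ -2.4211)
(t*26)*20 = -46/19*26*20 = -1196/19*20 = -23920/19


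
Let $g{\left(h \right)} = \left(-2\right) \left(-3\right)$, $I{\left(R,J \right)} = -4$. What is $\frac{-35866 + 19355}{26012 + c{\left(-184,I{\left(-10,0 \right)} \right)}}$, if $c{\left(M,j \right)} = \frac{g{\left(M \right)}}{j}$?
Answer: $- \frac{33022}{52021} \approx -0.63478$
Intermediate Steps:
$g{\left(h \right)} = 6$
$c{\left(M,j \right)} = \frac{6}{j}$
$\frac{-35866 + 19355}{26012 + c{\left(-184,I{\left(-10,0 \right)} \right)}} = \frac{-35866 + 19355}{26012 + \frac{6}{-4}} = - \frac{16511}{26012 + 6 \left(- \frac{1}{4}\right)} = - \frac{16511}{26012 - \frac{3}{2}} = - \frac{16511}{\frac{52021}{2}} = \left(-16511\right) \frac{2}{52021} = - \frac{33022}{52021}$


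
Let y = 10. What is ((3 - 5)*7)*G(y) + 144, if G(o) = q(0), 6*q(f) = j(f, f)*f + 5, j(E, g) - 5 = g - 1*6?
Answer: 397/3 ≈ 132.33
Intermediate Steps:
j(E, g) = -1 + g (j(E, g) = 5 + (g - 1*6) = 5 + (g - 6) = 5 + (-6 + g) = -1 + g)
q(f) = ⅚ + f*(-1 + f)/6 (q(f) = ((-1 + f)*f + 5)/6 = (f*(-1 + f) + 5)/6 = (5 + f*(-1 + f))/6 = ⅚ + f*(-1 + f)/6)
G(o) = ⅚ (G(o) = ⅚ + (⅙)*0*(-1 + 0) = ⅚ + (⅙)*0*(-1) = ⅚ + 0 = ⅚)
((3 - 5)*7)*G(y) + 144 = ((3 - 5)*7)*(⅚) + 144 = -2*7*(⅚) + 144 = -14*⅚ + 144 = -35/3 + 144 = 397/3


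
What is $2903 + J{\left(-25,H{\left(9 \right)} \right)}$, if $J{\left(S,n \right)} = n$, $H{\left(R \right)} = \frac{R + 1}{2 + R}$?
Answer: $\frac{31943}{11} \approx 2903.9$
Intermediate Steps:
$H{\left(R \right)} = \frac{1 + R}{2 + R}$
$2903 + J{\left(-25,H{\left(9 \right)} \right)} = 2903 + \frac{1 + 9}{2 + 9} = 2903 + \frac{1}{11} \cdot 10 = 2903 + \frac{10}{11} = \frac{31943}{11}$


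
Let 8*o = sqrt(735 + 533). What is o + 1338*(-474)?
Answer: -634212 + sqrt(317)/4 ≈ -6.3421e+5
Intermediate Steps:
o = sqrt(317)/4 (o = sqrt(735 + 533)/8 = sqrt(1268)/8 = (2*sqrt(317))/8 = sqrt(317)/4 ≈ 4.4511)
o + 1338*(-474) = sqrt(317)/4 + 1338*(-474) = sqrt(317)/4 - 634212 = -634212 + sqrt(317)/4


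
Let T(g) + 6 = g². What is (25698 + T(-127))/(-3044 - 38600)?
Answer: -41821/41644 ≈ -1.0042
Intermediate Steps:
T(g) = -6 + g²
(25698 + T(-127))/(-3044 - 38600) = (25698 + (-6 + (-127)²))/(-3044 - 38600) = (25698 + (-6 + 16129))/(-41644) = (25698 + 16123)*(-1/41644) = 41821*(-1/41644) = -41821/41644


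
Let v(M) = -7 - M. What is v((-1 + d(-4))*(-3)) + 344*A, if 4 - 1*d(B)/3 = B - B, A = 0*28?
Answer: 26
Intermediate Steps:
A = 0
d(B) = 12 (d(B) = 12 - 3*(B - B) = 12 - 3*0 = 12 + 0 = 12)
v((-1 + d(-4))*(-3)) + 344*A = (-7 - (-1 + 12)*(-3)) + 344*0 = (-7 - 11*(-3)) + 0 = (-7 - 1*(-33)) + 0 = (-7 + 33) + 0 = 26 + 0 = 26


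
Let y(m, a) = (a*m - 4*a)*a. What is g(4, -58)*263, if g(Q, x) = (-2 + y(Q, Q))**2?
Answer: 1052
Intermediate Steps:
y(m, a) = a*(-4*a + a*m) (y(m, a) = (-4*a + a*m)*a = a*(-4*a + a*m))
g(Q, x) = (-2 + Q**2*(-4 + Q))**2
g(4, -58)*263 = (-2 + 4**2*(-4 + 4))**2*263 = (-2 + 16*0)**2*263 = (-2 + 0)**2*263 = (-2)**2*263 = 4*263 = 1052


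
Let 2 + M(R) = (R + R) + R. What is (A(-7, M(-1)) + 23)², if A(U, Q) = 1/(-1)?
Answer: 484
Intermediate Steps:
M(R) = -2 + 3*R (M(R) = -2 + ((R + R) + R) = -2 + (2*R + R) = -2 + 3*R)
A(U, Q) = -1
(A(-7, M(-1)) + 23)² = (-1 + 23)² = 22² = 484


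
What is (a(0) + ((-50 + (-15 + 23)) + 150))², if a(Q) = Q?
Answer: 11664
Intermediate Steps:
(a(0) + ((-50 + (-15 + 23)) + 150))² = (0 + ((-50 + (-15 + 23)) + 150))² = (0 + ((-50 + 8) + 150))² = (0 + (-42 + 150))² = (0 + 108)² = 108² = 11664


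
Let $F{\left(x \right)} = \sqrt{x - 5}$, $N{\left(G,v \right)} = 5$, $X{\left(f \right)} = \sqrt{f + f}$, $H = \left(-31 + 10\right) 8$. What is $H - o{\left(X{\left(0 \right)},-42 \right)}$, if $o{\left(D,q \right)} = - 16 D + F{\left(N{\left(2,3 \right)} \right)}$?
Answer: $-168$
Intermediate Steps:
$H = -168$ ($H = \left(-21\right) 8 = -168$)
$X{\left(f \right)} = \sqrt{2} \sqrt{f}$ ($X{\left(f \right)} = \sqrt{2 f} = \sqrt{2} \sqrt{f}$)
$F{\left(x \right)} = \sqrt{-5 + x}$
$o{\left(D,q \right)} = - 16 D$ ($o{\left(D,q \right)} = - 16 D + \sqrt{-5 + 5} = - 16 D + \sqrt{0} = - 16 D + 0 = - 16 D$)
$H - o{\left(X{\left(0 \right)},-42 \right)} = -168 - - 16 \sqrt{2} \sqrt{0} = -168 - - 16 \sqrt{2} \cdot 0 = -168 - \left(-16\right) 0 = -168 - 0 = -168 + 0 = -168$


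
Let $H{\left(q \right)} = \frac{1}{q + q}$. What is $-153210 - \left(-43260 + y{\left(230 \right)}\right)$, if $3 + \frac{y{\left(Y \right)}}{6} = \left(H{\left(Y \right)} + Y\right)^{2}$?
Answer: $- \frac{45212360403}{105800} \approx -4.2734 \cdot 10^{5}$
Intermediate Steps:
$H{\left(q \right)} = \frac{1}{2 q}$
$y{\left(Y \right)} = -18 + 6 \left(Y + \frac{1}{2 Y}\right)^{2}$ ($y{\left(Y \right)} = -18 + 6 \left(\frac{1}{2 Y} + Y\right)^{2} = -18 + 6 \left(Y + \frac{1}{2 Y}\right)^{2}$)
$-153210 - \left(-43260 + y{\left(230 \right)}\right) = -153210 - \frac{29002742403}{105800} = - \frac{45212360403}{105800}$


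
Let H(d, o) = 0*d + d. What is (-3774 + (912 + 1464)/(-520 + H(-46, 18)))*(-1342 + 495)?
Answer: 905637810/283 ≈ 3.2001e+6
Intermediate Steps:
H(d, o) = d (H(d, o) = 0 + d = d)
(-3774 + (912 + 1464)/(-520 + H(-46, 18)))*(-1342 + 495) = (-3774 + (912 + 1464)/(-520 - 46))*(-1342 + 495) = (-3774 + 2376/(-566))*(-847) = (-3774 + 2376*(-1/566))*(-847) = (-3774 - 1188/283)*(-847) = -1069230/283*(-847) = 905637810/283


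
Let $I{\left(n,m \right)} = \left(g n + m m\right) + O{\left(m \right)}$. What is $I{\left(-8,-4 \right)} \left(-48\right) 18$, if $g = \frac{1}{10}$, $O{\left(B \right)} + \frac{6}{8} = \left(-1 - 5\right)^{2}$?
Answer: $- \frac{217944}{5} \approx -43589.0$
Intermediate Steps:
$O{\left(B \right)} = \frac{141}{4}$ ($O{\left(B \right)} = - \frac{3}{4} + \left(-1 - 5\right)^{2} = - \frac{3}{4} + \left(-6\right)^{2} = - \frac{3}{4} + 36 = \frac{141}{4}$)
$g = \frac{1}{10} \approx 0.1$
$I{\left(n,m \right)} = \frac{141}{4} + m^{2} + \frac{n}{10}$ ($I{\left(n,m \right)} = \left(\frac{n}{10} + m m\right) + \frac{141}{4} = \left(\frac{n}{10} + m^{2}\right) + \frac{141}{4} = \left(m^{2} + \frac{n}{10}\right) + \frac{141}{4} = \frac{141}{4} + m^{2} + \frac{n}{10}$)
$I{\left(-8,-4 \right)} \left(-48\right) 18 = \left(\frac{141}{4} + \left(-4\right)^{2} + \frac{1}{10} \left(-8\right)\right) \left(-48\right) 18 = \left(\frac{141}{4} + 16 - \frac{4}{5}\right) \left(-48\right) 18 = \frac{1009}{20} \left(-48\right) 18 = \left(- \frac{12108}{5}\right) 18 = - \frac{217944}{5}$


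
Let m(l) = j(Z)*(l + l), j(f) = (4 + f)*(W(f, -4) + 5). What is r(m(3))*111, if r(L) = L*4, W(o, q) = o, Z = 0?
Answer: 53280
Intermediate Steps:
j(f) = (4 + f)*(5 + f) (j(f) = (4 + f)*(f + 5) = (4 + f)*(5 + f))
m(l) = 40*l (m(l) = (20 + 0² + 9*0)*(l + l) = (20 + 0 + 0)*(2*l) = 20*(2*l) = 40*l)
r(L) = 4*L
r(m(3))*111 = (4*(40*3))*111 = (4*120)*111 = 480*111 = 53280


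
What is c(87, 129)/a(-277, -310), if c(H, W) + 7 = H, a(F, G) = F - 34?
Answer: -80/311 ≈ -0.25723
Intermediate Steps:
a(F, G) = -34 + F
c(H, W) = -7 + H
c(87, 129)/a(-277, -310) = (-7 + 87)/(-34 - 277) = 80/(-311) = 80*(-1/311) = -80/311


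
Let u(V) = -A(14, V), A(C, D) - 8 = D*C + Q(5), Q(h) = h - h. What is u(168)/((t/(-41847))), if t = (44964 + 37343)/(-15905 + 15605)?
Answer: -29627676000/82307 ≈ -3.5997e+5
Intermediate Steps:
Q(h) = 0
t = -82307/300 (t = 82307/(-300) = 82307*(-1/300) = -82307/300 ≈ -274.36)
A(C, D) = 8 + C*D (A(C, D) = 8 + (D*C + 0) = 8 + (C*D + 0) = 8 + C*D)
u(V) = -8 - 14*V (u(V) = -(8 + 14*V) = -8 - 14*V)
u(168)/((t/(-41847))) = (-8 - 14*168)/((-82307/300/(-41847))) = (-8 - 2352)/((-82307/300*(-1/41847))) = -2360/82307/12554100 = -2360*12554100/82307 = -29627676000/82307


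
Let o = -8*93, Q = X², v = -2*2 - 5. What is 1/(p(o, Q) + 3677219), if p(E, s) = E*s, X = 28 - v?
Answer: 1/2658683 ≈ 3.7613e-7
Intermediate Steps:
v = -9 (v = -4 - 5 = -9)
X = 37 (X = 28 - 1*(-9) = 28 + 9 = 37)
Q = 1369 (Q = 37² = 1369)
o = -744
1/(p(o, Q) + 3677219) = 1/(-744*1369 + 3677219) = 1/(-1018536 + 3677219) = 1/2658683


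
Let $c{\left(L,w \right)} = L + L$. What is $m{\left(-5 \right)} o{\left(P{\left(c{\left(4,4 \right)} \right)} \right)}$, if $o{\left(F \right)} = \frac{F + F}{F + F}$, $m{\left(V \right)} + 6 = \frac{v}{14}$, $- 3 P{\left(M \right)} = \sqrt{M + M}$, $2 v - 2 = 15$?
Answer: $- \frac{151}{28} \approx -5.3929$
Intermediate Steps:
$c{\left(L,w \right)} = 2 L$
$v = \frac{17}{2}$ ($v = 1 + \frac{1}{2} \cdot 15 = 1 + \frac{15}{2} = \frac{17}{2} \approx 8.5$)
$P{\left(M \right)} = - \frac{\sqrt{2} \sqrt{M}}{3}$ ($P{\left(M \right)} = - \frac{\sqrt{M + M}}{3} = - \frac{\sqrt{2 M}}{3} = - \frac{\sqrt{2} \sqrt{M}}{3}$)
$m{\left(V \right)} = - \frac{151}{28}$ ($m{\left(V \right)} = -6 + \frac{17}{2 \cdot 14} = -6 + \frac{17}{2} \cdot \frac{1}{14} = -6 + \frac{17}{28} = - \frac{151}{28}$)
$o{\left(F \right)} = 1$ ($o{\left(F \right)} = \frac{2 F}{2 F} = 2 F \frac{1}{2 F} = 1$)
$m{\left(-5 \right)} o{\left(P{\left(c{\left(4,4 \right)} \right)} \right)} = \left(- \frac{151}{28}\right) 1 = - \frac{151}{28}$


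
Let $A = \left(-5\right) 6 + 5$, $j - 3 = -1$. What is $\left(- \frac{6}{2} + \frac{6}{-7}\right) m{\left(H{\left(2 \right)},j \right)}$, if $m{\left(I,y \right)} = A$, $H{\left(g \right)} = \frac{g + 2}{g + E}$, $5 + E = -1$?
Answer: $\frac{675}{7} \approx 96.429$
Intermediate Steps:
$j = 2$ ($j = 3 - 1 = 2$)
$E = -6$ ($E = -5 - 1 = -6$)
$H{\left(g \right)} = \frac{2 + g}{-6 + g}$ ($H{\left(g \right)} = \frac{g + 2}{g - 6} = \frac{2 + g}{-6 + g}$)
$A = -25$ ($A = -30 + 5 = -25$)
$m{\left(I,y \right)} = -25$
$\left(- \frac{6}{2} + \frac{6}{-7}\right) m{\left(H{\left(2 \right)},j \right)} = \left(- \frac{6}{2} + \frac{6}{-7}\right) \left(-25\right) = \left(\left(-6\right) \frac{1}{2} + 6 \left(- \frac{1}{7}\right)\right) \left(-25\right) = \left(-3 - \frac{6}{7}\right) \left(-25\right) = \left(- \frac{27}{7}\right) \left(-25\right) = \frac{675}{7}$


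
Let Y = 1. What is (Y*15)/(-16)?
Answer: -15/16 ≈ -0.93750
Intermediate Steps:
(Y*15)/(-16) = (1*15)/(-16) = 15*(-1/16) = -15/16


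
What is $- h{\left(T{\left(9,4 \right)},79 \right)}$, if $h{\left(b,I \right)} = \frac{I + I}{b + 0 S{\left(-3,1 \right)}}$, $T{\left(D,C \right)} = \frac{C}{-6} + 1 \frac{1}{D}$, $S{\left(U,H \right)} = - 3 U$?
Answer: $\frac{1422}{5} \approx 284.4$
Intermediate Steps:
$T{\left(D,C \right)} = \frac{1}{D} - \frac{C}{6}$ ($T{\left(D,C \right)} = C \left(- \frac{1}{6}\right) + \frac{1}{D} = - \frac{C}{6} + \frac{1}{D} = \frac{1}{D} - \frac{C}{6}$)
$h{\left(b,I \right)} = \frac{2 I}{b}$ ($h{\left(b,I \right)} = \frac{I + I}{b + 0 \left(\left(-3\right) \left(-3\right)\right)} = \frac{2 I}{b + 0 \cdot 9} = \frac{2 I}{b + 0} = \frac{2 I}{b}$)
$- h{\left(T{\left(9,4 \right)},79 \right)} = - \frac{2 \cdot 79}{\frac{1}{9} - \frac{2}{3}} = - \frac{2 \cdot 79}{- \frac{5}{9}} = - \frac{2 \cdot 79 \left(-9\right)}{5} = \left(-1\right) \left(- \frac{1422}{5}\right) = \frac{1422}{5}$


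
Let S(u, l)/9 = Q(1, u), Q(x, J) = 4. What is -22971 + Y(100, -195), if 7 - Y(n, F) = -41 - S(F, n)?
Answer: -22887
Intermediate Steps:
S(u, l) = 36 (S(u, l) = 9*4 = 36)
Y(n, F) = 84 (Y(n, F) = 7 - (-41 - 1*36) = 7 - (-41 - 36) = 7 - 1*(-77) = 7 + 77 = 84)
-22971 + Y(100, -195) = -22971 + 84 = -22887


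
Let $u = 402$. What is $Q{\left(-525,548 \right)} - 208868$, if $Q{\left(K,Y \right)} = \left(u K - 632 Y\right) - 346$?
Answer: $-766600$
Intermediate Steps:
$Q{\left(K,Y \right)} = -346 - 632 Y + 402 K$ ($Q{\left(K,Y \right)} = \left(402 K - 632 Y\right) - 346 = \left(- 632 Y + 402 K\right) - 346 = -346 - 632 Y + 402 K$)
$Q{\left(-525,548 \right)} - 208868 = \left(-346 - 346336 + 402 \left(-525\right)\right) - 208868 = \left(-346 - 346336 - 211050\right) - 208868 = -557732 - 208868 = -766600$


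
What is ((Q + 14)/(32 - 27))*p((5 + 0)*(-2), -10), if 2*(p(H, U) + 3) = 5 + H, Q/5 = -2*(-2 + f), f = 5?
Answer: 88/5 ≈ 17.600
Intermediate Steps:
Q = -30 (Q = 5*(-2*(-2 + 5)) = 5*(-2*3) = 5*(-6) = -30)
p(H, U) = -1/2 + H/2 (p(H, U) = -3 + (5 + H)/2 = -3 + (5/2 + H/2) = -1/2 + H/2)
((Q + 14)/(32 - 27))*p((5 + 0)*(-2), -10) = ((-30 + 14)/(32 - 27))*(-1/2 + ((5 + 0)*(-2))/2) = (-16/5)*(-1/2 + (5*(-2))/2) = (-16*1/5)*(-1/2 + (1/2)*(-10)) = -16*(-1/2 - 5)/5 = -16/5*(-11/2) = 88/5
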